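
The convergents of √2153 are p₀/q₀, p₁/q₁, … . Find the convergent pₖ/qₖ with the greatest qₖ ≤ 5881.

√2153 = [46; 2, 2, 92, …] (period length 3).
Convergents:
  p_0/q_0 = 46/1
  p_1/q_1 = 93/2
  p_2/q_2 = 232/5
  p_3/q_3 = 21437/462
  p_4/q_4 = 43106/929
  p_5/q_5 = 107649/2320
  p_6/q_6 = 9946814/214369
q_5 = 2320 ≤ 5881 < 214369 = q_6, so the answer is 107649/2320.

107649/2320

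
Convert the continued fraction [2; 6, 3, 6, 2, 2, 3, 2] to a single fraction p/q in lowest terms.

Fold from the inside: start with 2/1.
  3 + 1/2 = 7/2
  2 + 2/7 = 16/7
  2 + 7/16 = 39/16
  6 + 16/39 = 250/39
  3 + 39/250 = 789/250
  6 + 250/789 = 4984/789
  2 + 789/4984 = 10757/4984

10757/4984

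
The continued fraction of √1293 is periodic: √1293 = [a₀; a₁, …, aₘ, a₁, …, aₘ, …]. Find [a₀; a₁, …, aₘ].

a₀ = ⌊√1293⌋ = 35.
With m₀=0, d₀=1 and mₖ₊₁ = dₖaₖ − mₖ, dₖ₊₁ = (n − mₖ₊₁²)/dₖ, aₖ₊₁ = ⌊(a₀+mₖ₊₁)/dₖ₊₁⌋:
  k=1: m=35, d=68, a=1
  k=2: m=33, d=3, a=22
  k=3: m=33, d=68, a=1
  k=4: m=35, d=1, a=70
d=1 and a=2a₀=70 at k=4, so the next step gives (m, d) = (35, 68) again — its k=1 value — and the period has length 4.

[35; 1, 22, 1, 70]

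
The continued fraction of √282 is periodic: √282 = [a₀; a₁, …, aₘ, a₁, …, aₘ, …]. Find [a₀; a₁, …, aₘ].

[16; 1, 3, 1, 4, 1, 3, 1, 32]

a₀ = ⌊√282⌋ = 16.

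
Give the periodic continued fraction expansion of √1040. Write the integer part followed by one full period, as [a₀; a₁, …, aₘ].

[32; 4, 64]

a₀ = ⌊√1040⌋ = 32.
With m₀=0, d₀=1 and mₖ₊₁ = dₖaₖ − mₖ, dₖ₊₁ = (n − mₖ₊₁²)/dₖ, aₖ₊₁ = ⌊(a₀+mₖ₊₁)/dₖ₊₁⌋:
  k=1: m=32, d=16, a=4
  k=2: m=32, d=1, a=64
d=1 and a=2a₀=64 at k=2, so the next step gives (m, d) = (32, 16) again — its k=1 value — and the period has length 2.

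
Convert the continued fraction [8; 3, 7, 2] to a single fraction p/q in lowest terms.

391/47

Fold from the inside: start with 2/1.
  7 + 1/2 = 15/2
  3 + 2/15 = 47/15
  8 + 15/47 = 391/47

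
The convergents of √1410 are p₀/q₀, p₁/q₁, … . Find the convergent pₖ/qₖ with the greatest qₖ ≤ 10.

338/9

√1410 = [37; 1, 1, 4, 1, 1, 74, …] (period length 6).
Convergents:
  p_0/q_0 = 37/1
  p_1/q_1 = 38/1
  p_2/q_2 = 75/2
  p_3/q_3 = 338/9
  p_4/q_4 = 413/11
q_3 = 9 ≤ 10 < 11 = q_4, so the answer is 338/9.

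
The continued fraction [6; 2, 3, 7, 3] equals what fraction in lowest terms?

1029/160

Using pₖ = aₖpₖ₋₁ + pₖ₋₂ and qₖ = aₖqₖ₋₁ + qₖ₋₂:
  k=0: a=6, p=6, q=1
  k=1: a=2, p=13, q=2
  k=2: a=3, p=45, q=7
  k=3: a=7, p=328, q=51
  k=4: a=3, p=1029, q=160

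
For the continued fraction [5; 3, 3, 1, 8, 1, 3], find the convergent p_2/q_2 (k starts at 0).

Using pₖ = aₖpₖ₋₁ + pₖ₋₂, qₖ = aₖqₖ₋₁ + qₖ₋₂ (with p₋₁=1, p₋₂=0, q₋₁=0, q₋₂=1):
  k=0: a=5, p=5, q=1
  k=1: a=3, p=16, q=3
  k=2: a=3, p=53, q=10

53/10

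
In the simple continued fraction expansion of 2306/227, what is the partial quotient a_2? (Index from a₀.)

3

2306 = 10·227 + 36   →  a_0 = 10
227 = 6·36 + 11   →  a_1 = 6
36 = 3·11 + 3   →  a_2 = 3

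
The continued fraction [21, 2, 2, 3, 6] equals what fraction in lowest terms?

2291/107

Using pₖ = aₖpₖ₋₁ + pₖ₋₂ and qₖ = aₖqₖ₋₁ + qₖ₋₂:
  k=0: a=21, p=21, q=1
  k=1: a=2, p=43, q=2
  k=2: a=2, p=107, q=5
  k=3: a=3, p=364, q=17
  k=4: a=6, p=2291, q=107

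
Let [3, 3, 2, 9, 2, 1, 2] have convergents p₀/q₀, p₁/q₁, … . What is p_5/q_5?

Using pₖ = aₖpₖ₋₁ + pₖ₋₂, qₖ = aₖqₖ₋₁ + qₖ₋₂ (with p₋₁=1, p₋₂=0, q₋₁=0, q₋₂=1):
  k=0: a=3, p=3, q=1
  k=1: a=3, p=10, q=3
  k=2: a=2, p=23, q=7
  k=3: a=9, p=217, q=66
  k=4: a=2, p=457, q=139
  k=5: a=1, p=674, q=205

674/205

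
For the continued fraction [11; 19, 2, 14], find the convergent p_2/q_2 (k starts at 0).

431/39

Using pₖ = aₖpₖ₋₁ + pₖ₋₂, qₖ = aₖqₖ₋₁ + qₖ₋₂ (with p₋₁=1, p₋₂=0, q₋₁=0, q₋₂=1):
  k=0: a=11, p=11, q=1
  k=1: a=19, p=210, q=19
  k=2: a=2, p=431, q=39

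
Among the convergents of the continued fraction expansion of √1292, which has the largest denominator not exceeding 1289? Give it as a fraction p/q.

45901/1277

√1292 = [35; 1, 16, 1, 70, …] (period length 4).
Convergents:
  p_0/q_0 = 35/1
  p_1/q_1 = 36/1
  p_2/q_2 = 611/17
  p_3/q_3 = 647/18
  p_4/q_4 = 45901/1277
  p_5/q_5 = 46548/1295
q_4 = 1277 ≤ 1289 < 1295 = q_5, so the answer is 45901/1277.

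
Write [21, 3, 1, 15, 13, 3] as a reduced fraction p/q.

53815/2532

Fold from the inside: start with 3/1.
  13 + 1/3 = 40/3
  15 + 3/40 = 603/40
  1 + 40/603 = 643/603
  3 + 603/643 = 2532/643
  21 + 643/2532 = 53815/2532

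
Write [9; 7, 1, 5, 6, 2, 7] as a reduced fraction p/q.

Fold from the inside: start with 7/1.
  2 + 1/7 = 15/7
  6 + 7/15 = 97/15
  5 + 15/97 = 500/97
  1 + 97/500 = 597/500
  7 + 500/597 = 4679/597
  9 + 597/4679 = 42708/4679

42708/4679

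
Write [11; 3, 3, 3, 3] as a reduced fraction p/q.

1232/109

Fold from the inside: start with 3/1.
  3 + 1/3 = 10/3
  3 + 3/10 = 33/10
  3 + 10/33 = 109/33
  11 + 33/109 = 1232/109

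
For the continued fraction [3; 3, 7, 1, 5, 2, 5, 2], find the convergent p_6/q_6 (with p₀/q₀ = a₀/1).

5783/1742

Using pₖ = aₖpₖ₋₁ + pₖ₋₂, qₖ = aₖqₖ₋₁ + qₖ₋₂ (with p₋₁=1, p₋₂=0, q₋₁=0, q₋₂=1):
  k=0: a=3, p=3, q=1
  k=1: a=3, p=10, q=3
  k=2: a=7, p=73, q=22
  k=3: a=1, p=83, q=25
  k=4: a=5, p=488, q=147
  k=5: a=2, p=1059, q=319
  k=6: a=5, p=5783, q=1742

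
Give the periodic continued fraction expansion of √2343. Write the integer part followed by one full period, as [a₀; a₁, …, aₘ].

a₀ = ⌊√2343⌋ = 48.
With m₀=0, d₀=1 and mₖ₊₁ = dₖaₖ − mₖ, dₖ₊₁ = (n − mₖ₊₁²)/dₖ, aₖ₊₁ = ⌊(a₀+mₖ₊₁)/dₖ₊₁⌋:
  k=1: m=48, d=39, a=2
  k=2: m=30, d=37, a=2
  k=3: m=44, d=11, a=8
  k=4: m=44, d=37, a=2
  k=5: m=30, d=39, a=2
  k=6: m=48, d=1, a=96
d=1 and a=2a₀=96 at k=6, so the next step gives (m, d) = (48, 39) again — its k=1 value — and the period has length 6.

[48; 2, 2, 8, 2, 2, 96]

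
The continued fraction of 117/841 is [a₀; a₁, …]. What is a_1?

7

117 = 0·841 + 117   →  a_0 = 0
841 = 7·117 + 22   →  a_1 = 7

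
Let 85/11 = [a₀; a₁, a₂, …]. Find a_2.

2

85 = 7·11 + 8   →  a_0 = 7
11 = 1·8 + 3   →  a_1 = 1
8 = 2·3 + 2   →  a_2 = 2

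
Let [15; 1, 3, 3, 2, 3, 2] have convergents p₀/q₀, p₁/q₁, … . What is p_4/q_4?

Using pₖ = aₖpₖ₋₁ + pₖ₋₂, qₖ = aₖqₖ₋₁ + qₖ₋₂ (with p₋₁=1, p₋₂=0, q₋₁=0, q₋₂=1):
  k=0: a=15, p=15, q=1
  k=1: a=1, p=16, q=1
  k=2: a=3, p=63, q=4
  k=3: a=3, p=205, q=13
  k=4: a=2, p=473, q=30

473/30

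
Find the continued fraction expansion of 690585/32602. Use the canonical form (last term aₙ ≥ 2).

[21; 5, 2, 17, 12, 14]

690585 = 21*32602 + 5943
32602 = 5*5943 + 2887
5943 = 2*2887 + 169
2887 = 17*169 + 14
169 = 12*14 + 1
14 = 14*1 + 0  (stop)
So 690585/32602 = [21; 5, 2, 17, 12, 14].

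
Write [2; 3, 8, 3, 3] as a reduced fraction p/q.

Fold from the inside: start with 3/1.
  3 + 1/3 = 10/3
  8 + 3/10 = 83/10
  3 + 10/83 = 259/83
  2 + 83/259 = 601/259

601/259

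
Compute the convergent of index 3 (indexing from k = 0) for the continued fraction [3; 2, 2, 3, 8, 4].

58/17

Using pₖ = aₖpₖ₋₁ + pₖ₋₂, qₖ = aₖqₖ₋₁ + qₖ₋₂ (with p₋₁=1, p₋₂=0, q₋₁=0, q₋₂=1):
  k=0: a=3, p=3, q=1
  k=1: a=2, p=7, q=2
  k=2: a=2, p=17, q=5
  k=3: a=3, p=58, q=17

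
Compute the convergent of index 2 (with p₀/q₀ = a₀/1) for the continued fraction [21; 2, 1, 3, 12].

64/3

Using pₖ = aₖpₖ₋₁ + pₖ₋₂, qₖ = aₖqₖ₋₁ + qₖ₋₂ (with p₋₁=1, p₋₂=0, q₋₁=0, q₋₂=1):
  k=0: a=21, p=21, q=1
  k=1: a=2, p=43, q=2
  k=2: a=1, p=64, q=3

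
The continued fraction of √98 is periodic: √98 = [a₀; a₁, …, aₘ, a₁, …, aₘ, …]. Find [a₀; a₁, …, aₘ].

[9; 1, 8, 1, 18]

a₀ = ⌊√98⌋ = 9.
With m₀=0, d₀=1 and mₖ₊₁ = dₖaₖ − mₖ, dₖ₊₁ = (n − mₖ₊₁²)/dₖ, aₖ₊₁ = ⌊(a₀+mₖ₊₁)/dₖ₊₁⌋:
  k=1: m=9, d=17, a=1
  k=2: m=8, d=2, a=8
  k=3: m=8, d=17, a=1
  k=4: m=9, d=1, a=18
d=1 and a=2a₀=18 at k=4, so the next step gives (m, d) = (9, 17) again — its k=1 value — and the period has length 4.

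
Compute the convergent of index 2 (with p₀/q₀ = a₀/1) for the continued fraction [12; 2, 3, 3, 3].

Using pₖ = aₖpₖ₋₁ + pₖ₋₂, qₖ = aₖqₖ₋₁ + qₖ₋₂ (with p₋₁=1, p₋₂=0, q₋₁=0, q₋₂=1):
  k=0: a=12, p=12, q=1
  k=1: a=2, p=25, q=2
  k=2: a=3, p=87, q=7

87/7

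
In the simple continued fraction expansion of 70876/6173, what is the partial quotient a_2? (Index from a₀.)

13

70876 = 11·6173 + 2973   →  a_0 = 11
6173 = 2·2973 + 227   →  a_1 = 2
2973 = 13·227 + 22   →  a_2 = 13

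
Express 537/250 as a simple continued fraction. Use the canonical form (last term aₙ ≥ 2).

[2; 6, 1, 3, 9]

537 = 2*250 + 37
250 = 6*37 + 28
37 = 1*28 + 9
28 = 3*9 + 1
9 = 9*1 + 0  (stop)
So 537/250 = [2; 6, 1, 3, 9].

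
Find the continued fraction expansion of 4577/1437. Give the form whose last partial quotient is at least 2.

[3; 5, 2, 2, 17, 3]

4577 = 3×1437 + 266
1437 = 5×266 + 107
266 = 2×107 + 52
107 = 2×52 + 3
52 = 17×3 + 1
3 = 3×1 + 0  (stop)
So 4577/1437 = [3; 5, 2, 2, 17, 3].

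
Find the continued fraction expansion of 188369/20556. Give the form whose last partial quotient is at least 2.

[9; 6, 9, 5, 6, 2, 5]

188369 = 9·20556 + 3365
20556 = 6·3365 + 366
3365 = 9·366 + 71
366 = 5·71 + 11
71 = 6·11 + 5
11 = 2·5 + 1
5 = 5·1 + 0  (stop)
So 188369/20556 = [9; 6, 9, 5, 6, 2, 5].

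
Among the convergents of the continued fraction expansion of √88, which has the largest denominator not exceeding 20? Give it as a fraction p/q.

√88 = [9; 2, 1, 1, 1, 2, 18, …] (period length 6).
Convergents:
  p_0/q_0 = 9/1
  p_1/q_1 = 19/2
  p_2/q_2 = 28/3
  p_3/q_3 = 47/5
  p_4/q_4 = 75/8
  p_5/q_5 = 197/21
q_4 = 8 ≤ 20 < 21 = q_5, so the answer is 75/8.

75/8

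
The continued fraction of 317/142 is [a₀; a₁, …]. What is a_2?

3

317 = 2·142 + 33   →  a_0 = 2
142 = 4·33 + 10   →  a_1 = 4
33 = 3·10 + 3   →  a_2 = 3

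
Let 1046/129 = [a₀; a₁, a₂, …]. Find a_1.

1046 = 8·129 + 14   →  a_0 = 8
129 = 9·14 + 3   →  a_1 = 9

9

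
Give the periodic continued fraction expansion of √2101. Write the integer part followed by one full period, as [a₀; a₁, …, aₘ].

[45; 1, 5, 8, 5, 1, 90]

a₀ = ⌊√2101⌋ = 45.
With m₀=0, d₀=1 and mₖ₊₁ = dₖaₖ − mₖ, dₖ₊₁ = (n − mₖ₊₁²)/dₖ, aₖ₊₁ = ⌊(a₀+mₖ₊₁)/dₖ₊₁⌋:
  k=1: m=45, d=76, a=1
  k=2: m=31, d=15, a=5
  k=3: m=44, d=11, a=8
  k=4: m=44, d=15, a=5
  k=5: m=31, d=76, a=1
  k=6: m=45, d=1, a=90
d=1 and a=2a₀=90 at k=6, so the next step gives (m, d) = (45, 76) again — its k=1 value — and the period has length 6.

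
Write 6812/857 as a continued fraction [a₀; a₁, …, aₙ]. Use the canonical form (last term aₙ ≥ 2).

[7; 1, 18, 2, 10, 2]

6812 = 7·857 + 813
857 = 1·813 + 44
813 = 18·44 + 21
44 = 2·21 + 2
21 = 10·2 + 1
2 = 2·1 + 0  (stop)
So 6812/857 = [7; 1, 18, 2, 10, 2].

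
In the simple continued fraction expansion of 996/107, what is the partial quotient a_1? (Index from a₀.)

996 = 9·107 + 33   →  a_0 = 9
107 = 3·33 + 8   →  a_1 = 3

3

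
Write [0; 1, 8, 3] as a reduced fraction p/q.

25/28

Fold from the inside: start with 3/1.
  8 + 1/3 = 25/3
  1 + 3/25 = 28/25
  0 + 25/28 = 25/28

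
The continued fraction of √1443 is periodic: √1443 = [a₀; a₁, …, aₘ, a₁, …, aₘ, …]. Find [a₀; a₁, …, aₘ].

a₀ = ⌊√1443⌋ = 37.
With m₀=0, d₀=1 and mₖ₊₁ = dₖaₖ − mₖ, dₖ₊₁ = (n − mₖ₊₁²)/dₖ, aₖ₊₁ = ⌊(a₀+mₖ₊₁)/dₖ₊₁⌋:
  k=1: m=37, d=74, a=1
  k=2: m=37, d=1, a=74
d=1 and a=2a₀=74 at k=2, so the next step gives (m, d) = (37, 74) again — its k=1 value — and the period has length 2.

[37; 1, 74]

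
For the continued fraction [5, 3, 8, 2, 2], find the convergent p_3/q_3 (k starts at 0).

282/53

Using pₖ = aₖpₖ₋₁ + pₖ₋₂, qₖ = aₖqₖ₋₁ + qₖ₋₂ (with p₋₁=1, p₋₂=0, q₋₁=0, q₋₂=1):
  k=0: a=5, p=5, q=1
  k=1: a=3, p=16, q=3
  k=2: a=8, p=133, q=25
  k=3: a=2, p=282, q=53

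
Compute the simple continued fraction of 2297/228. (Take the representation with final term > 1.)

2297 = 10×228 + 17
228 = 13×17 + 7
17 = 2×7 + 3
7 = 2×3 + 1
3 = 3×1 + 0  (stop)
So 2297/228 = [10; 13, 2, 2, 3].

[10; 13, 2, 2, 3]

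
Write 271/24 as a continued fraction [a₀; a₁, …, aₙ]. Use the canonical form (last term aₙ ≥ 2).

271 = 11×24 + 7
24 = 3×7 + 3
7 = 2×3 + 1
3 = 3×1 + 0  (stop)
So 271/24 = [11; 3, 2, 3].

[11; 3, 2, 3]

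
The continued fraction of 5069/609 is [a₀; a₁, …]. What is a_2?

10

5069 = 8·609 + 197   →  a_0 = 8
609 = 3·197 + 18   →  a_1 = 3
197 = 10·18 + 17   →  a_2 = 10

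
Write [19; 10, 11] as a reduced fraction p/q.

Fold from the inside: start with 11/1.
  10 + 1/11 = 111/11
  19 + 11/111 = 2120/111

2120/111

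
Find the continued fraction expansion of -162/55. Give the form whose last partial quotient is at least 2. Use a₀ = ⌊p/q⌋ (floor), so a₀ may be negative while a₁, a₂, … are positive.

-162 = -3·55 + 3
55 = 18·3 + 1
3 = 3·1 + 0  (stop)
So -162/55 = [-3; 18, 3].

[-3; 18, 3]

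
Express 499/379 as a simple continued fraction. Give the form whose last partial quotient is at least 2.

[1; 3, 6, 3, 6]

499 = 1*379 + 120
379 = 3*120 + 19
120 = 6*19 + 6
19 = 3*6 + 1
6 = 6*1 + 0  (stop)
So 499/379 = [1; 3, 6, 3, 6].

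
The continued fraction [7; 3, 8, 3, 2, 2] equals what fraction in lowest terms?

3221/440

Using pₖ = aₖpₖ₋₁ + pₖ₋₂ and qₖ = aₖqₖ₋₁ + qₖ₋₂:
  k=0: a=7, p=7, q=1
  k=1: a=3, p=22, q=3
  k=2: a=8, p=183, q=25
  k=3: a=3, p=571, q=78
  k=4: a=2, p=1325, q=181
  k=5: a=2, p=3221, q=440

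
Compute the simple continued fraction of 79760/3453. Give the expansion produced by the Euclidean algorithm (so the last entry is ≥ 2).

[23; 10, 7, 1, 13, 3]

79760 = 23×3453 + 341
3453 = 10×341 + 43
341 = 7×43 + 40
43 = 1×40 + 3
40 = 13×3 + 1
3 = 3×1 + 0  (stop)
So 79760/3453 = [23; 10, 7, 1, 13, 3].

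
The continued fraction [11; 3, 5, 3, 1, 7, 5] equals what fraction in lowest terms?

30173/2667

Using pₖ = aₖpₖ₋₁ + pₖ₋₂ and qₖ = aₖqₖ₋₁ + qₖ₋₂:
  k=0: a=11, p=11, q=1
  k=1: a=3, p=34, q=3
  k=2: a=5, p=181, q=16
  k=3: a=3, p=577, q=51
  k=4: a=1, p=758, q=67
  k=5: a=7, p=5883, q=520
  k=6: a=5, p=30173, q=2667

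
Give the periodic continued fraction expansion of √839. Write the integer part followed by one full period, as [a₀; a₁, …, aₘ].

a₀ = ⌊√839⌋ = 28.
With m₀=0, d₀=1 and mₖ₊₁ = dₖaₖ − mₖ, dₖ₊₁ = (n − mₖ₊₁²)/dₖ, aₖ₊₁ = ⌊(a₀+mₖ₊₁)/dₖ₊₁⌋:
  k=1: m=28, d=55, a=1
  k=2: m=27, d=2, a=27
  k=3: m=27, d=55, a=1
  k=4: m=28, d=1, a=56
d=1 and a=2a₀=56 at k=4, so the next step gives (m, d) = (28, 55) again — its k=1 value — and the period has length 4.

[28; 1, 27, 1, 56]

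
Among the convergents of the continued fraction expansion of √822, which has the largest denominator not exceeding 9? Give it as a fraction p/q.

86/3

√822 = [28; 1, 2, 28, 2, 1, 56, …] (period length 6).
Convergents:
  p_0/q_0 = 28/1
  p_1/q_1 = 29/1
  p_2/q_2 = 86/3
  p_3/q_3 = 2437/85
q_2 = 3 ≤ 9 < 85 = q_3, so the answer is 86/3.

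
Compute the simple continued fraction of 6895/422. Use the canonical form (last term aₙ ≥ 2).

6895 = 16·422 + 143
422 = 2·143 + 136
143 = 1·136 + 7
136 = 19·7 + 3
7 = 2·3 + 1
3 = 3·1 + 0  (stop)
So 6895/422 = [16; 2, 1, 19, 2, 3].

[16; 2, 1, 19, 2, 3]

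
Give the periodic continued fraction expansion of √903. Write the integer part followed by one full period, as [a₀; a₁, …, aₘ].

a₀ = ⌊√903⌋ = 30.

[30; 20, 60]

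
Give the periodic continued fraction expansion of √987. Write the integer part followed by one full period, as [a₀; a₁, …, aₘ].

[31; 2, 2, 2, 62]

a₀ = ⌊√987⌋ = 31.
With m₀=0, d₀=1 and mₖ₊₁ = dₖaₖ − mₖ, dₖ₊₁ = (n − mₖ₊₁²)/dₖ, aₖ₊₁ = ⌊(a₀+mₖ₊₁)/dₖ₊₁⌋:
  k=1: m=31, d=26, a=2
  k=2: m=21, d=21, a=2
  k=3: m=21, d=26, a=2
  k=4: m=31, d=1, a=62
d=1 and a=2a₀=62 at k=4, so the next step gives (m, d) = (31, 26) again — its k=1 value — and the period has length 4.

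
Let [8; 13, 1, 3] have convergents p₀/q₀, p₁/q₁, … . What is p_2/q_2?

Using pₖ = aₖpₖ₋₁ + pₖ₋₂, qₖ = aₖqₖ₋₁ + qₖ₋₂ (with p₋₁=1, p₋₂=0, q₋₁=0, q₋₂=1):
  k=0: a=8, p=8, q=1
  k=1: a=13, p=105, q=13
  k=2: a=1, p=113, q=14

113/14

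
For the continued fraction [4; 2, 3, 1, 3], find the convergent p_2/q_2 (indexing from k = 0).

31/7

Using pₖ = aₖpₖ₋₁ + pₖ₋₂, qₖ = aₖqₖ₋₁ + qₖ₋₂ (with p₋₁=1, p₋₂=0, q₋₁=0, q₋₂=1):
  k=0: a=4, p=4, q=1
  k=1: a=2, p=9, q=2
  k=2: a=3, p=31, q=7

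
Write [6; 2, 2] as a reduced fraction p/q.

32/5

Using pₖ = aₖpₖ₋₁ + pₖ₋₂ and qₖ = aₖqₖ₋₁ + qₖ₋₂:
  k=0: a=6, p=6, q=1
  k=1: a=2, p=13, q=2
  k=2: a=2, p=32, q=5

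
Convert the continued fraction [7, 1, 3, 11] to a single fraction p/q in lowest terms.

349/45

Using pₖ = aₖpₖ₋₁ + pₖ₋₂ and qₖ = aₖqₖ₋₁ + qₖ₋₂:
  k=0: a=7, p=7, q=1
  k=1: a=1, p=8, q=1
  k=2: a=3, p=31, q=4
  k=3: a=11, p=349, q=45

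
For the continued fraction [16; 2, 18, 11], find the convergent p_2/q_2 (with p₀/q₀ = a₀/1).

610/37

Using pₖ = aₖpₖ₋₁ + pₖ₋₂, qₖ = aₖqₖ₋₁ + qₖ₋₂ (with p₋₁=1, p₋₂=0, q₋₁=0, q₋₂=1):
  k=0: a=16, p=16, q=1
  k=1: a=2, p=33, q=2
  k=2: a=18, p=610, q=37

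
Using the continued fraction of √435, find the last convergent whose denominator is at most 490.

6111/293

√435 = [20; 1, 5, 1, 40, …] (period length 4).
Convergents:
  p_0/q_0 = 20/1
  p_1/q_1 = 21/1
  p_2/q_2 = 125/6
  p_3/q_3 = 146/7
  p_4/q_4 = 5965/286
  p_5/q_5 = 6111/293
  p_6/q_6 = 36520/1751
q_5 = 293 ≤ 490 < 1751 = q_6, so the answer is 6111/293.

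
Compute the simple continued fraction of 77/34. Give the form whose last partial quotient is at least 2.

[2; 3, 1, 3, 2]

77 = 2×34 + 9
34 = 3×9 + 7
9 = 1×7 + 2
7 = 3×2 + 1
2 = 2×1 + 0  (stop)
So 77/34 = [2; 3, 1, 3, 2].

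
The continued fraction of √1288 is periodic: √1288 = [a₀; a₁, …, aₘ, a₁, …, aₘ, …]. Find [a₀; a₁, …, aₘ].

[35; 1, 7, 1, 70]

a₀ = ⌊√1288⌋ = 35.
With m₀=0, d₀=1 and mₖ₊₁ = dₖaₖ − mₖ, dₖ₊₁ = (n − mₖ₊₁²)/dₖ, aₖ₊₁ = ⌊(a₀+mₖ₊₁)/dₖ₊₁⌋:
  k=1: m=35, d=63, a=1
  k=2: m=28, d=8, a=7
  k=3: m=28, d=63, a=1
  k=4: m=35, d=1, a=70
d=1 and a=2a₀=70 at k=4, so the next step gives (m, d) = (35, 63) again — its k=1 value — and the period has length 4.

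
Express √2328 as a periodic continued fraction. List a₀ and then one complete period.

[48; 4, 96]

a₀ = ⌊√2328⌋ = 48.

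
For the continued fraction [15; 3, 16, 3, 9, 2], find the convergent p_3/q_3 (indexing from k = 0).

Using pₖ = aₖpₖ₋₁ + pₖ₋₂, qₖ = aₖqₖ₋₁ + qₖ₋₂ (with p₋₁=1, p₋₂=0, q₋₁=0, q₋₂=1):
  k=0: a=15, p=15, q=1
  k=1: a=3, p=46, q=3
  k=2: a=16, p=751, q=49
  k=3: a=3, p=2299, q=150

2299/150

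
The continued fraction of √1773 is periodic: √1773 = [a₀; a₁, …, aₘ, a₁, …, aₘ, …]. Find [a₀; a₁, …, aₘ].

[42; 9, 2, 1, 8, 1, 2, 9, 84]

a₀ = ⌊√1773⌋ = 42.
With m₀=0, d₀=1 and mₖ₊₁ = dₖaₖ − mₖ, dₖ₊₁ = (n − mₖ₊₁²)/dₖ, aₖ₊₁ = ⌊(a₀+mₖ₊₁)/dₖ₊₁⌋:
  k=1: m=42, d=9, a=9
  k=2: m=39, d=28, a=2
  k=3: m=17, d=53, a=1
  k=4: m=36, d=9, a=8
  k=5: m=36, d=53, a=1
  k=6: m=17, d=28, a=2
  k=7: m=39, d=9, a=9
  k=8: m=42, d=1, a=84
d=1 and a=2a₀=84 at k=8, so the next step gives (m, d) = (42, 9) again — its k=1 value — and the period has length 8.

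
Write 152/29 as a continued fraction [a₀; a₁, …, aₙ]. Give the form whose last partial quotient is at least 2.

152 = 5·29 + 7
29 = 4·7 + 1
7 = 7·1 + 0  (stop)
So 152/29 = [5; 4, 7].

[5; 4, 7]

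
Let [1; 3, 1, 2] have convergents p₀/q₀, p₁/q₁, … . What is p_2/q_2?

5/4

Using pₖ = aₖpₖ₋₁ + pₖ₋₂, qₖ = aₖqₖ₋₁ + qₖ₋₂ (with p₋₁=1, p₋₂=0, q₋₁=0, q₋₂=1):
  k=0: a=1, p=1, q=1
  k=1: a=3, p=4, q=3
  k=2: a=1, p=5, q=4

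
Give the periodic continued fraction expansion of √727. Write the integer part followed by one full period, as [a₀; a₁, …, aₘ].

a₀ = ⌊√727⌋ = 26.
With m₀=0, d₀=1 and mₖ₊₁ = dₖaₖ − mₖ, dₖ₊₁ = (n − mₖ₊₁²)/dₖ, aₖ₊₁ = ⌊(a₀+mₖ₊₁)/dₖ₊₁⌋:
  k=1: m=26, d=51, a=1
  k=2: m=25, d=2, a=25
  k=3: m=25, d=51, a=1
  k=4: m=26, d=1, a=52
d=1 and a=2a₀=52 at k=4, so the next step gives (m, d) = (26, 51) again — its k=1 value — and the period has length 4.

[26; 1, 25, 1, 52]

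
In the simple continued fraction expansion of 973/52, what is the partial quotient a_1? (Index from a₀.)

1

973 = 18·52 + 37   →  a_0 = 18
52 = 1·37 + 15   →  a_1 = 1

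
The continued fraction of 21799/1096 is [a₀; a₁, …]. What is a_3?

17

21799 = 19·1096 + 975   →  a_0 = 19
1096 = 1·975 + 121   →  a_1 = 1
975 = 8·121 + 7   →  a_2 = 8
121 = 17·7 + 2   →  a_3 = 17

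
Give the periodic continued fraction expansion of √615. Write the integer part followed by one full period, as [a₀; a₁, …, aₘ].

[24; 1, 3, 1, 48]

a₀ = ⌊√615⌋ = 24.
With m₀=0, d₀=1 and mₖ₊₁ = dₖaₖ − mₖ, dₖ₊₁ = (n − mₖ₊₁²)/dₖ, aₖ₊₁ = ⌊(a₀+mₖ₊₁)/dₖ₊₁⌋:
  k=1: m=24, d=39, a=1
  k=2: m=15, d=10, a=3
  k=3: m=15, d=39, a=1
  k=4: m=24, d=1, a=48
d=1 and a=2a₀=48 at k=4, so the next step gives (m, d) = (24, 39) again — its k=1 value — and the period has length 4.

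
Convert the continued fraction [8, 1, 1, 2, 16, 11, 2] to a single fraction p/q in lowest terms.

Using pₖ = aₖpₖ₋₁ + pₖ₋₂ and qₖ = aₖqₖ₋₁ + qₖ₋₂:
  k=0: a=8, p=8, q=1
  k=1: a=1, p=9, q=1
  k=2: a=1, p=17, q=2
  k=3: a=2, p=43, q=5
  k=4: a=16, p=705, q=82
  k=5: a=11, p=7798, q=907
  k=6: a=2, p=16301, q=1896

16301/1896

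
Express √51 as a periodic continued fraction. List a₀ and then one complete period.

[7; 7, 14]

a₀ = ⌊√51⌋ = 7.
With m₀=0, d₀=1 and mₖ₊₁ = dₖaₖ − mₖ, dₖ₊₁ = (n − mₖ₊₁²)/dₖ, aₖ₊₁ = ⌊(a₀+mₖ₊₁)/dₖ₊₁⌋:
  k=1: m=7, d=2, a=7
  k=2: m=7, d=1, a=14
d=1 and a=2a₀=14 at k=2, so the next step gives (m, d) = (7, 2) again — its k=1 value — and the period has length 2.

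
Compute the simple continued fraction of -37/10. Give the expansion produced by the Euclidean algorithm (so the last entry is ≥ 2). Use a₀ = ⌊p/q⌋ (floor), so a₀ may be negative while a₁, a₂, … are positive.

[-4; 3, 3]

-37 = -4*10 + 3
10 = 3*3 + 1
3 = 3*1 + 0  (stop)
So -37/10 = [-4; 3, 3].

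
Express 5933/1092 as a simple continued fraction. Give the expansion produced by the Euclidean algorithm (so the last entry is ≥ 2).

[5; 2, 3, 4, 5, 1, 5]

5933 = 5×1092 + 473
1092 = 2×473 + 146
473 = 3×146 + 35
146 = 4×35 + 6
35 = 5×6 + 5
6 = 1×5 + 1
5 = 5×1 + 0  (stop)
So 5933/1092 = [5; 2, 3, 4, 5, 1, 5].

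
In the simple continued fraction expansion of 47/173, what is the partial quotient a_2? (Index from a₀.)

47 = 0·173 + 47   →  a_0 = 0
173 = 3·47 + 32   →  a_1 = 3
47 = 1·32 + 15   →  a_2 = 1

1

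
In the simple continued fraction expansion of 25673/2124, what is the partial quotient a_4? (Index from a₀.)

25673 = 12·2124 + 185   →  a_0 = 12
2124 = 11·185 + 89   →  a_1 = 11
185 = 2·89 + 7   →  a_2 = 2
89 = 12·7 + 5   →  a_3 = 12
7 = 1·5 + 2   →  a_4 = 1

1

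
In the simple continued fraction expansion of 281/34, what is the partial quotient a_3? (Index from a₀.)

281 = 8·34 + 9   →  a_0 = 8
34 = 3·9 + 7   →  a_1 = 3
9 = 1·7 + 2   →  a_2 = 1
7 = 3·2 + 1   →  a_3 = 3

3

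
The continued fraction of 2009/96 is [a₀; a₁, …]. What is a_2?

12

2009 = 20·96 + 89   →  a_0 = 20
96 = 1·89 + 7   →  a_1 = 1
89 = 12·7 + 5   →  a_2 = 12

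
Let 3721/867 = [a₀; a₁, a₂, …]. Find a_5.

3721 = 4·867 + 253   →  a_0 = 4
867 = 3·253 + 108   →  a_1 = 3
253 = 2·108 + 37   →  a_2 = 2
108 = 2·37 + 34   →  a_3 = 2
37 = 1·34 + 3   →  a_4 = 1
34 = 11·3 + 1   →  a_5 = 11

11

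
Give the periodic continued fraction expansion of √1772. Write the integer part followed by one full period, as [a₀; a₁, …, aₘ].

[42; 10, 1, 1, 20, 1, 1, 10, 84]

a₀ = ⌊√1772⌋ = 42.
With m₀=0, d₀=1 and mₖ₊₁ = dₖaₖ − mₖ, dₖ₊₁ = (n − mₖ₊₁²)/dₖ, aₖ₊₁ = ⌊(a₀+mₖ₊₁)/dₖ₊₁⌋:
  k=1: m=42, d=8, a=10
  k=2: m=38, d=41, a=1
  k=3: m=3, d=43, a=1
  k=4: m=40, d=4, a=20
  k=5: m=40, d=43, a=1
  k=6: m=3, d=41, a=1
  k=7: m=38, d=8, a=10
  k=8: m=42, d=1, a=84
d=1 and a=2a₀=84 at k=8, so the next step gives (m, d) = (42, 8) again — its k=1 value — and the period has length 8.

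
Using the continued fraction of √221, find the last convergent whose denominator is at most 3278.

48062/3233

√221 = [14; 1, 6, 2, 6, 1, 28, …] (period length 6).
Convergents:
  p_0/q_0 = 14/1
  p_1/q_1 = 15/1
  p_2/q_2 = 104/7
  p_3/q_3 = 223/15
  p_4/q_4 = 1442/97
  p_5/q_5 = 1665/112
  p_6/q_6 = 48062/3233
  p_7/q_7 = 49727/3345
q_6 = 3233 ≤ 3278 < 3345 = q_7, so the answer is 48062/3233.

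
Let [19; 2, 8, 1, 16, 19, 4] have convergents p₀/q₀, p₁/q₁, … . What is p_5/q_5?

119139/6118

Using pₖ = aₖpₖ₋₁ + pₖ₋₂, qₖ = aₖqₖ₋₁ + qₖ₋₂ (with p₋₁=1, p₋₂=0, q₋₁=0, q₋₂=1):
  k=0: a=19, p=19, q=1
  k=1: a=2, p=39, q=2
  k=2: a=8, p=331, q=17
  k=3: a=1, p=370, q=19
  k=4: a=16, p=6251, q=321
  k=5: a=19, p=119139, q=6118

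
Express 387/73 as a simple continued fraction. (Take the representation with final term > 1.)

[5; 3, 3, 7]

387 = 5·73 + 22
73 = 3·22 + 7
22 = 3·7 + 1
7 = 7·1 + 0  (stop)
So 387/73 = [5; 3, 3, 7].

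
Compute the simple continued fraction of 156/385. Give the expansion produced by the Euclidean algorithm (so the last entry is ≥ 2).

[0; 2, 2, 7, 3, 3]

156 = 0*385 + 156
385 = 2*156 + 73
156 = 2*73 + 10
73 = 7*10 + 3
10 = 3*3 + 1
3 = 3*1 + 0  (stop)
So 156/385 = [0; 2, 2, 7, 3, 3].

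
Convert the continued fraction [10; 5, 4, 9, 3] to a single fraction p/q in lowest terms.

Fold from the inside: start with 3/1.
  9 + 1/3 = 28/3
  4 + 3/28 = 115/28
  5 + 28/115 = 603/115
  10 + 115/603 = 6145/603

6145/603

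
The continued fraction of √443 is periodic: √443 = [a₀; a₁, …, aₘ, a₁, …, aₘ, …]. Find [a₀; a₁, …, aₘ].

[21; 21, 42]

a₀ = ⌊√443⌋ = 21.
With m₀=0, d₀=1 and mₖ₊₁ = dₖaₖ − mₖ, dₖ₊₁ = (n − mₖ₊₁²)/dₖ, aₖ₊₁ = ⌊(a₀+mₖ₊₁)/dₖ₊₁⌋:
  k=1: m=21, d=2, a=21
  k=2: m=21, d=1, a=42
d=1 and a=2a₀=42 at k=2, so the next step gives (m, d) = (21, 2) again — its k=1 value — and the period has length 2.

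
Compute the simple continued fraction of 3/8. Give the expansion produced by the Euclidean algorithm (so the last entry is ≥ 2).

3 = 0×8 + 3
8 = 2×3 + 2
3 = 1×2 + 1
2 = 2×1 + 0  (stop)
So 3/8 = [0; 2, 1, 2].

[0; 2, 1, 2]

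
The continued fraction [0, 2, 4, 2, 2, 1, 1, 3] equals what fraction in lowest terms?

190/423

Using pₖ = aₖpₖ₋₁ + pₖ₋₂ and qₖ = aₖqₖ₋₁ + qₖ₋₂:
  k=0: a=0, p=0, q=1
  k=1: a=2, p=1, q=2
  k=2: a=4, p=4, q=9
  k=3: a=2, p=9, q=20
  k=4: a=2, p=22, q=49
  k=5: a=1, p=31, q=69
  k=6: a=1, p=53, q=118
  k=7: a=3, p=190, q=423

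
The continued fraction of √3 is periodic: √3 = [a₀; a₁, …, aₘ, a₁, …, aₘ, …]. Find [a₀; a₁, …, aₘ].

a₀ = ⌊√3⌋ = 1.
With m₀=0, d₀=1 and mₖ₊₁ = dₖaₖ − mₖ, dₖ₊₁ = (n − mₖ₊₁²)/dₖ, aₖ₊₁ = ⌊(a₀+mₖ₊₁)/dₖ₊₁⌋:
  k=1: m=1, d=2, a=1
  k=2: m=1, d=1, a=2
d=1 and a=2a₀=2 at k=2, so the next step gives (m, d) = (1, 2) again — its k=1 value — and the period has length 2.

[1; 1, 2]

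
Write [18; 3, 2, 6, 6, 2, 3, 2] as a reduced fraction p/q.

86817/4747

Using pₖ = aₖpₖ₋₁ + pₖ₋₂ and qₖ = aₖqₖ₋₁ + qₖ₋₂:
  k=0: a=18, p=18, q=1
  k=1: a=3, p=55, q=3
  k=2: a=2, p=128, q=7
  k=3: a=6, p=823, q=45
  k=4: a=6, p=5066, q=277
  k=5: a=2, p=10955, q=599
  k=6: a=3, p=37931, q=2074
  k=7: a=2, p=86817, q=4747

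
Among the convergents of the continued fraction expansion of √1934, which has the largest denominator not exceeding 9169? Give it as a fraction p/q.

170236/3871

√1934 = [43; 1, 42, 1, 86, …] (period length 4).
Convergents:
  p_0/q_0 = 43/1
  p_1/q_1 = 44/1
  p_2/q_2 = 1891/43
  p_3/q_3 = 1935/44
  p_4/q_4 = 168301/3827
  p_5/q_5 = 170236/3871
  p_6/q_6 = 7318213/166409
q_5 = 3871 ≤ 9169 < 166409 = q_6, so the answer is 170236/3871.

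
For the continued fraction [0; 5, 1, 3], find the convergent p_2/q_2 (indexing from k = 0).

1/6

Using pₖ = aₖpₖ₋₁ + pₖ₋₂, qₖ = aₖqₖ₋₁ + qₖ₋₂ (with p₋₁=1, p₋₂=0, q₋₁=0, q₋₂=1):
  k=0: a=0, p=0, q=1
  k=1: a=5, p=1, q=5
  k=2: a=1, p=1, q=6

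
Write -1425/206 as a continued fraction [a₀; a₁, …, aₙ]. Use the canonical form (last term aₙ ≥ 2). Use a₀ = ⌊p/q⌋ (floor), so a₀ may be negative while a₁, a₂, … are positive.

[-7; 12, 8, 2]

-1425 = -7·206 + 17
206 = 12·17 + 2
17 = 8·2 + 1
2 = 2·1 + 0  (stop)
So -1425/206 = [-7; 12, 8, 2].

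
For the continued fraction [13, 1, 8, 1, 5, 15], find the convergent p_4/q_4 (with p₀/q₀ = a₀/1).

Using pₖ = aₖpₖ₋₁ + pₖ₋₂, qₖ = aₖqₖ₋₁ + qₖ₋₂ (with p₋₁=1, p₋₂=0, q₋₁=0, q₋₂=1):
  k=0: a=13, p=13, q=1
  k=1: a=1, p=14, q=1
  k=2: a=8, p=125, q=9
  k=3: a=1, p=139, q=10
  k=4: a=5, p=820, q=59

820/59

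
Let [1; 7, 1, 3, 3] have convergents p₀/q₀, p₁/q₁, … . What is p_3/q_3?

Using pₖ = aₖpₖ₋₁ + pₖ₋₂, qₖ = aₖqₖ₋₁ + qₖ₋₂ (with p₋₁=1, p₋₂=0, q₋₁=0, q₋₂=1):
  k=0: a=1, p=1, q=1
  k=1: a=7, p=8, q=7
  k=2: a=1, p=9, q=8
  k=3: a=3, p=35, q=31

35/31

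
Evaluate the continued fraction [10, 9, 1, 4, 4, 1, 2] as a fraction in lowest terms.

Fold from the inside: start with 2/1.
  1 + 1/2 = 3/2
  4 + 2/3 = 14/3
  4 + 3/14 = 59/14
  1 + 14/59 = 73/59
  9 + 59/73 = 716/73
  10 + 73/716 = 7233/716

7233/716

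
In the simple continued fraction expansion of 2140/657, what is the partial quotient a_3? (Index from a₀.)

7

2140 = 3·657 + 169   →  a_0 = 3
657 = 3·169 + 150   →  a_1 = 3
169 = 1·150 + 19   →  a_2 = 1
150 = 7·19 + 17   →  a_3 = 7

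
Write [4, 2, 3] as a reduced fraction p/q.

31/7

Fold from the inside: start with 3/1.
  2 + 1/3 = 7/3
  4 + 3/7 = 31/7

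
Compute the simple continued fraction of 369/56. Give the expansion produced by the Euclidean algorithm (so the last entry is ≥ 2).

[6; 1, 1, 2, 3, 3]

369 = 6·56 + 33
56 = 1·33 + 23
33 = 1·23 + 10
23 = 2·10 + 3
10 = 3·3 + 1
3 = 3·1 + 0  (stop)
So 369/56 = [6; 1, 1, 2, 3, 3].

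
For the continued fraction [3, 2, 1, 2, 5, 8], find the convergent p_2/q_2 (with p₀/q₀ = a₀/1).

10/3

Using pₖ = aₖpₖ₋₁ + pₖ₋₂, qₖ = aₖqₖ₋₁ + qₖ₋₂ (with p₋₁=1, p₋₂=0, q₋₁=0, q₋₂=1):
  k=0: a=3, p=3, q=1
  k=1: a=2, p=7, q=2
  k=2: a=1, p=10, q=3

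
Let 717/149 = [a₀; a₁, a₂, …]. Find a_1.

717 = 4·149 + 121   →  a_0 = 4
149 = 1·121 + 28   →  a_1 = 1

1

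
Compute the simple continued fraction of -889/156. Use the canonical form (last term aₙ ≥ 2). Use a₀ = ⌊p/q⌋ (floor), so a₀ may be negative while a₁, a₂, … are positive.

-889 = -6·156 + 47
156 = 3·47 + 15
47 = 3·15 + 2
15 = 7·2 + 1
2 = 2·1 + 0  (stop)
So -889/156 = [-6; 3, 3, 7, 2].

[-6; 3, 3, 7, 2]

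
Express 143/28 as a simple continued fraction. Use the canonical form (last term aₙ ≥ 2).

143 = 5*28 + 3
28 = 9*3 + 1
3 = 3*1 + 0  (stop)
So 143/28 = [5; 9, 3].

[5; 9, 3]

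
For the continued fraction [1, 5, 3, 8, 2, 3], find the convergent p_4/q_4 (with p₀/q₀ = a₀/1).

Using pₖ = aₖpₖ₋₁ + pₖ₋₂, qₖ = aₖqₖ₋₁ + qₖ₋₂ (with p₋₁=1, p₋₂=0, q₋₁=0, q₋₂=1):
  k=0: a=1, p=1, q=1
  k=1: a=5, p=6, q=5
  k=2: a=3, p=19, q=16
  k=3: a=8, p=158, q=133
  k=4: a=2, p=335, q=282

335/282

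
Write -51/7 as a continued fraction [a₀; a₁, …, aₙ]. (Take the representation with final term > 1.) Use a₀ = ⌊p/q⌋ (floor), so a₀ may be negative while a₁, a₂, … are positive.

[-8; 1, 2, 2]

-51 = -8×7 + 5
7 = 1×5 + 2
5 = 2×2 + 1
2 = 2×1 + 0  (stop)
So -51/7 = [-8; 1, 2, 2].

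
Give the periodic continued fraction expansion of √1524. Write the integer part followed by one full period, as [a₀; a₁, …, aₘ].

a₀ = ⌊√1524⌋ = 39.
With m₀=0, d₀=1 and mₖ₊₁ = dₖaₖ − mₖ, dₖ₊₁ = (n − mₖ₊₁²)/dₖ, aₖ₊₁ = ⌊(a₀+mₖ₊₁)/dₖ₊₁⌋:
  k=1: m=39, d=3, a=26
  k=2: m=39, d=1, a=78
d=1 and a=2a₀=78 at k=2, so the next step gives (m, d) = (39, 3) again — its k=1 value — and the period has length 2.

[39; 26, 78]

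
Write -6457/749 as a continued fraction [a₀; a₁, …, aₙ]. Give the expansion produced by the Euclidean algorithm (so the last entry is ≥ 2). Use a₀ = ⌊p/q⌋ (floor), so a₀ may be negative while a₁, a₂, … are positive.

[-9; 2, 1, 1, 1, 3, 8, 3]

-6457 = -9·749 + 284
749 = 2·284 + 181
284 = 1·181 + 103
181 = 1·103 + 78
103 = 1·78 + 25
78 = 3·25 + 3
25 = 8·3 + 1
3 = 3·1 + 0  (stop)
So -6457/749 = [-9; 2, 1, 1, 1, 3, 8, 3].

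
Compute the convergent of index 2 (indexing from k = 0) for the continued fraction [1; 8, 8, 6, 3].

Using pₖ = aₖpₖ₋₁ + pₖ₋₂, qₖ = aₖqₖ₋₁ + qₖ₋₂ (with p₋₁=1, p₋₂=0, q₋₁=0, q₋₂=1):
  k=0: a=1, p=1, q=1
  k=1: a=8, p=9, q=8
  k=2: a=8, p=73, q=65

73/65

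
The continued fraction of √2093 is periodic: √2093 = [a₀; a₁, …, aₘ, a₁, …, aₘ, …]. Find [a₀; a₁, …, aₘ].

[45; 1, 2, 1, 90]

a₀ = ⌊√2093⌋ = 45.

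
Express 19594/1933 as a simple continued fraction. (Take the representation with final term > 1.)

[10; 7, 3, 9, 2, 4]

19594 = 10*1933 + 264
1933 = 7*264 + 85
264 = 3*85 + 9
85 = 9*9 + 4
9 = 2*4 + 1
4 = 4*1 + 0  (stop)
So 19594/1933 = [10; 7, 3, 9, 2, 4].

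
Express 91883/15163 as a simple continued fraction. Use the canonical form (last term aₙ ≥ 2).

91883 = 6*15163 + 905
15163 = 16*905 + 683
905 = 1*683 + 222
683 = 3*222 + 17
222 = 13*17 + 1
17 = 17*1 + 0  (stop)
So 91883/15163 = [6; 16, 1, 3, 13, 17].

[6; 16, 1, 3, 13, 17]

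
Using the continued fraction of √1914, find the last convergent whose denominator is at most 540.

15356/351

√1914 = [43; 1, 2, 1, 86, …] (period length 4).
Convergents:
  p_0/q_0 = 43/1
  p_1/q_1 = 44/1
  p_2/q_2 = 131/3
  p_3/q_3 = 175/4
  p_4/q_4 = 15181/347
  p_5/q_5 = 15356/351
  p_6/q_6 = 45893/1049
q_5 = 351 ≤ 540 < 1049 = q_6, so the answer is 15356/351.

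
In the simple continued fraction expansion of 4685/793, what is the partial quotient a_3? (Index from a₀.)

1

4685 = 5·793 + 720   →  a_0 = 5
793 = 1·720 + 73   →  a_1 = 1
720 = 9·73 + 63   →  a_2 = 9
73 = 1·63 + 10   →  a_3 = 1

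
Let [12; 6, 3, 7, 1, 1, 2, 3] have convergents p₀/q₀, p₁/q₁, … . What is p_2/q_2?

231/19

Using pₖ = aₖpₖ₋₁ + pₖ₋₂, qₖ = aₖqₖ₋₁ + qₖ₋₂ (with p₋₁=1, p₋₂=0, q₋₁=0, q₋₂=1):
  k=0: a=12, p=12, q=1
  k=1: a=6, p=73, q=6
  k=2: a=3, p=231, q=19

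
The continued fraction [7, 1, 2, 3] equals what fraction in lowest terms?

77/10

Fold from the inside: start with 3/1.
  2 + 1/3 = 7/3
  1 + 3/7 = 10/7
  7 + 7/10 = 77/10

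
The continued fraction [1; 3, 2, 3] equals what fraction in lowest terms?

31/24

Fold from the inside: start with 3/1.
  2 + 1/3 = 7/3
  3 + 3/7 = 24/7
  1 + 7/24 = 31/24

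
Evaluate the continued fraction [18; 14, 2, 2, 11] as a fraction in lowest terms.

14835/821

Using pₖ = aₖpₖ₋₁ + pₖ₋₂ and qₖ = aₖqₖ₋₁ + qₖ₋₂:
  k=0: a=18, p=18, q=1
  k=1: a=14, p=253, q=14
  k=2: a=2, p=524, q=29
  k=3: a=2, p=1301, q=72
  k=4: a=11, p=14835, q=821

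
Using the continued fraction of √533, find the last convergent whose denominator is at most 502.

6118/265

√533 = [23; 11, 1, 1, 11, 46, …] (period length 5).
Convergents:
  p_0/q_0 = 23/1
  p_1/q_1 = 254/11
  p_2/q_2 = 277/12
  p_3/q_3 = 531/23
  p_4/q_4 = 6118/265
  p_5/q_5 = 281959/12213
q_4 = 265 ≤ 502 < 12213 = q_5, so the answer is 6118/265.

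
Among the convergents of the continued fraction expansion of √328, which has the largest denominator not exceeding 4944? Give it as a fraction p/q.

√328 = [18; 9, 36, …] (period length 2).
Convergents:
  p_0/q_0 = 18/1
  p_1/q_1 = 163/9
  p_2/q_2 = 5886/325
  p_3/q_3 = 53137/2934
  p_4/q_4 = 1918818/105949
q_3 = 2934 ≤ 4944 < 105949 = q_4, so the answer is 53137/2934.

53137/2934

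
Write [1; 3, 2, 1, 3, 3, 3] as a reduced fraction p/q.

Using pₖ = aₖpₖ₋₁ + pₖ₋₂ and qₖ = aₖqₖ₋₁ + qₖ₋₂:
  k=0: a=1, p=1, q=1
  k=1: a=3, p=4, q=3
  k=2: a=2, p=9, q=7
  k=3: a=1, p=13, q=10
  k=4: a=3, p=48, q=37
  k=5: a=3, p=157, q=121
  k=6: a=3, p=519, q=400

519/400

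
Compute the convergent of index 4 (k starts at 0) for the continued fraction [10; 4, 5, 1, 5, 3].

Using pₖ = aₖpₖ₋₁ + pₖ₋₂, qₖ = aₖqₖ₋₁ + qₖ₋₂ (with p₋₁=1, p₋₂=0, q₋₁=0, q₋₂=1):
  k=0: a=10, p=10, q=1
  k=1: a=4, p=41, q=4
  k=2: a=5, p=215, q=21
  k=3: a=1, p=256, q=25
  k=4: a=5, p=1495, q=146

1495/146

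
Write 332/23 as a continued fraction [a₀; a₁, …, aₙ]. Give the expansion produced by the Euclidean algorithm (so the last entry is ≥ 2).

[14; 2, 3, 3]

332 = 14×23 + 10
23 = 2×10 + 3
10 = 3×3 + 1
3 = 3×1 + 0  (stop)
So 332/23 = [14; 2, 3, 3].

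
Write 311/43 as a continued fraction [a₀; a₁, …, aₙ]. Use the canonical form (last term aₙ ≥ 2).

[7; 4, 3, 3]

311 = 7·43 + 10
43 = 4·10 + 3
10 = 3·3 + 1
3 = 3·1 + 0  (stop)
So 311/43 = [7; 4, 3, 3].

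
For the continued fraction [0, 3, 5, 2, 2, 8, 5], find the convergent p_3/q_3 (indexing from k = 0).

Using pₖ = aₖpₖ₋₁ + pₖ₋₂, qₖ = aₖqₖ₋₁ + qₖ₋₂ (with p₋₁=1, p₋₂=0, q₋₁=0, q₋₂=1):
  k=0: a=0, p=0, q=1
  k=1: a=3, p=1, q=3
  k=2: a=5, p=5, q=16
  k=3: a=2, p=11, q=35

11/35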